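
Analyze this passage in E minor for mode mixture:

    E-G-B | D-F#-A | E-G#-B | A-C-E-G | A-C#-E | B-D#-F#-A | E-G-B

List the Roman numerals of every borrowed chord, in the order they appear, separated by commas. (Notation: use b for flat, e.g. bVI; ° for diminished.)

I, IV

The diatonic triads in E minor (with V from harmonic minor) are Em, F#dim, G, Am, B, C, D. Of the given chords, E–G–B = Em, D–F#–A = D, A–C–E–G = Am7 and B–D#–F#–A = B7 are diatonic. E–G#–B doesn't fit — on degree 1 E minor would have Em (i). E is the degree-1 chord of E major, so it is the borrowed I. A–C#–E doesn't fit — on degree 4 E minor would have Am (iv). A is the degree-4 chord of E major, so it is the borrowed IV.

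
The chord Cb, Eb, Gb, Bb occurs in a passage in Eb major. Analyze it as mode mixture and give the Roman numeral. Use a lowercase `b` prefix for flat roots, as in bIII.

bVImaj7

The root Cb is the lowered 6th scale degree — diatonically Eb major has C there. Cb–Eb–Gb–Bb is a major-seventh chord — the form found in Eb minor, not the diatonic vi (Cm). Borrowed into Eb major it is written bVImaj7.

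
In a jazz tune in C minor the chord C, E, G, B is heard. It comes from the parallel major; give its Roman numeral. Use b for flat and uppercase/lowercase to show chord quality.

The root C is the diatonic 1st degree of C minor; the borrowing shows in the chord quality. C–E–G–B is a major-seventh chord — the form found in C major, not the diatonic i (Cm). Borrowed into C minor it is written Imaj7.

Imaj7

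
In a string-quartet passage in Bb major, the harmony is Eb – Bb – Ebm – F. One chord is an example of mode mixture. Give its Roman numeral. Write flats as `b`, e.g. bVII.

iv

In Bb major the diatonic chords are Bb, Cm, Dm, Eb, F, Gm, Adim. Of the given chords, Eb, Bb and F are diatonic. Ebm (Eb–Gb–Bb) is not: scale degree 4 in Bb major carries Eb (IV). In Bb minor the chord on that degree is Ebm, so here it functions as iv, borrowed from the parallel minor.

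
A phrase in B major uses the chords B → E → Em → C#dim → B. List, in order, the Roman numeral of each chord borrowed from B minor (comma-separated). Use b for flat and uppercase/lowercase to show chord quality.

iv, ii°

In B major the diatonic chords are B, C#m, D#m, E, F#, G#m, A#dim. B and E both belong to that set. Em (E–G–B) doesn't fit — on degree 4 B major would have E (IV). Em is the degree-4 chord of B minor, so it is the borrowed iv. C#dim (C#–E–G) is not: scale degree 2 in B major carries C#m (ii). In B minor the chord on that degree is C#dim, so here it functions as ii°, borrowed from the parallel minor.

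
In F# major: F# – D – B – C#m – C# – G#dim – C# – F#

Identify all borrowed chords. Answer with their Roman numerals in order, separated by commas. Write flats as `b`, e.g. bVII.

bVI, v, ii°

The diatonic triads in F# major are F#, G#m, A#m, B, C#, D#m, E#dim. Of the given chords, F#, B and C# are diatonic. But D (D–F#–A) is foreign: the diatonic vi on degree 6 is D#m, whereas D comes from F# minor. It is labeled bVI. C#m (C#–E–G#) is not: scale degree 5 in F# major carries C# (V). In F# minor the chord on that degree is C#m, so here it functions as v, borrowed from the parallel minor. But G#dim (G#–B–D) is foreign: the diatonic ii on degree 2 is G#m, whereas G#dim comes from F# minor. It is labeled ii°.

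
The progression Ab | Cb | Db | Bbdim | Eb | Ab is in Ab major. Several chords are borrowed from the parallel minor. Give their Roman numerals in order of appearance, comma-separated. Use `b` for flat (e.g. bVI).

bIII, ii°

Ab major has the diatonic set Ab, Bbm, Cm, Db, Eb, Fm, Gdim. Ab, Db and Eb all belong to that set. Cb (Cb–Eb–Gb) is not: scale degree 3 in Ab major carries Cm (iii). In Ab minor the chord on that degree is Cb, so here it functions as bIII, borrowed from the parallel minor. Bbdim (Bb–Db–Fb) doesn't fit — on degree 2 Ab major would have Bbm (ii). Bbdim is the degree-2 chord of Ab minor, so it is the borrowed ii°.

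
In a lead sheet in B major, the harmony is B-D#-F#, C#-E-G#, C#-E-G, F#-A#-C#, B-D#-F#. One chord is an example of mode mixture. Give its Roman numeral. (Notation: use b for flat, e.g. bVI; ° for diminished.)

ii°

In B major the diatonic chords are B, C#m, D#m, E, F#, G#m, A#dim. B–D#–F# = B, C#–E–G# = C#m and F#–A#–C# = F# are all diatonic. But C#–E–G is foreign: the diatonic ii on degree 2 is C#m, whereas C#dim comes from B minor. It is labeled ii°.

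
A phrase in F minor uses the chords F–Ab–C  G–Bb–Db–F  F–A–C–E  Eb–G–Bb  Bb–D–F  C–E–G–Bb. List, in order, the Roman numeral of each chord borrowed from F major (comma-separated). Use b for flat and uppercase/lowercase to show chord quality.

In F minor (with V from harmonic minor) the diatonic chords are Fm, Gdim, Ab, Bbm, C, Db, Eb. F–Ab–C = Fm, G–Bb–Db–F = Gm7b5, Eb–G–Bb = Eb and C–E–G–Bb = C7 are all diatonic. F–A–C–E doesn't fit — on degree 1 F minor would have Fm (i). Fmaj7 is the degree-1 chord of F major, so it is the borrowed Imaj7. Bb–D–F is not: scale degree 4 in F minor carries Bbm (iv). In F major the chord on that degree is Bb, so here it functions as IV, borrowed from the parallel major.

Imaj7, IV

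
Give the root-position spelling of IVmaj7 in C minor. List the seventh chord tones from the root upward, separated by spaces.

F A C E

IVmaj7 is built on scale degree 4, which is F in both C minor and its parallel. Stacking thirds in C major on F gives F–A–C–E.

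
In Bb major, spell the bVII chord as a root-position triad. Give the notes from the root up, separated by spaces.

Scale degree 7 in Bb major is A. bVII uses the lowered form, Ab, taken from Bb minor. Building the major chord from the parallel minor on Ab: Ab–C–Eb.

Ab C Eb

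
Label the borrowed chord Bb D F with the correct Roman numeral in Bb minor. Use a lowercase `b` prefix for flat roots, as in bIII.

I

The root Bb is the diatonic 1st degree of Bb minor; the borrowing shows in the chord quality. Bb–D–F is a major chord — the form found in Bb major, not the diatonic i (Bbm). Borrowed into Bb minor it is written I.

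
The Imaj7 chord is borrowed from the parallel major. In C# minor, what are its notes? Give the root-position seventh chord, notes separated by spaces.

C# E# G# B#

Imaj7 is built on scale degree 1, which is C# in both C# minor and its parallel. Stacking thirds in C# major on C# gives C#–E#–G#–B#.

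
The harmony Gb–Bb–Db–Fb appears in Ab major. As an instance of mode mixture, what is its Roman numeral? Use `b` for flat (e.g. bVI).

bVII7

In Ab major scale degree 7 is G; Gb is its lowered form, from Ab minor. The diatonic chord on degree 7 would be Gdim (vii°), but Gb–Bb–Db–Fb is the dominant-seventh chord from Ab minor. As a borrowed chord it is labeled bVII7.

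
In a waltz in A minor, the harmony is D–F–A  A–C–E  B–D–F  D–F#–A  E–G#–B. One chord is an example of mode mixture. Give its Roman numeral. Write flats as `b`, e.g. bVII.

The diatonic triads in A minor (with V from harmonic minor) are Am, Bdim, C, Dm, E, F, G. D–F–A = Dm, A–C–E = Am, B–D–F = Bdim and E–G#–B = E all belong to that set. But D–F#–A is foreign: the diatonic iv on degree 4 is Dm, whereas D comes from A major. It is labeled IV.

IV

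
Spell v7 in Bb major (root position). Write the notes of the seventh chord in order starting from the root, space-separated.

v7 is built on scale degree 5, which is F in both Bb major and its parallel. Stacking thirds in Bb minor on F gives F–Ab–C–Eb.

F Ab C Eb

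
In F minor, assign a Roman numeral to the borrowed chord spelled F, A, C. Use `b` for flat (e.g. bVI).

F is scale degree 1 in F minor. F–A–C is a major chord — the form found in F major, not the diatonic i (Fm). Borrowed into F minor it is written I.

I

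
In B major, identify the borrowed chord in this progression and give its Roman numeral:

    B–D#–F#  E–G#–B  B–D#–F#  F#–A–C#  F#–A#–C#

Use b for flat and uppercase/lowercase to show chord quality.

In B major the diatonic chords are B, C#m, D#m, E, F#, G#m, A#dim. B–D#–F# = B, E–G#–B = E and F#–A#–C# = F# are all diatonic. F#–A–C# is not: scale degree 5 in B major carries F# (V). In B minor the chord on that degree is F#m, so here it functions as v, borrowed from the parallel minor.

v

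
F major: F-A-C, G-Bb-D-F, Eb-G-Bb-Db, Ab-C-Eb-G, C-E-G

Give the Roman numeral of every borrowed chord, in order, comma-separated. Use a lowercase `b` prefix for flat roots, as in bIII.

bVII7, bIIImaj7

The diatonic triads in F major are F, Gm, Am, Bb, C, Dm, Edim. Of the given chords, F–A–C = F, G–Bb–D–F = Gm7 and C–E–G = C are diatonic. Eb–G–Bb–Db is not: scale degree 7 in F major carries Edim (vii°). In F minor the chord on that degree is Eb7, so here it functions as bVII7, borrowed from the parallel minor. But Ab–C–Eb–G is foreign: the diatonic iii on degree 3 is Am, whereas Abmaj7 comes from F minor. It is labeled bIIImaj7.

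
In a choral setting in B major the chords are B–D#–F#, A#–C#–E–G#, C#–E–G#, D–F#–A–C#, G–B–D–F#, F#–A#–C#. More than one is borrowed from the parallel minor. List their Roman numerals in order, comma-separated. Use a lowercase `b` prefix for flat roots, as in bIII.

The diatonic triads in B major are B, C#m, D#m, E, F#, G#m, A#dim. B–D#–F# = B, A#–C#–E–G# = A#m7b5, C#–E–G# = C#m and F#–A#–C# = F# are all diatonic. D–F#–A–C# is not: scale degree 3 in B major carries D#m (iii). In B minor the chord on that degree is Dmaj7, so here it functions as bIIImaj7, borrowed from the parallel minor. G–B–D–F# is not: scale degree 6 in B major carries G#m (vi). In B minor the chord on that degree is Gmaj7, so here it functions as bVImaj7, borrowed from the parallel minor.

bIIImaj7, bVImaj7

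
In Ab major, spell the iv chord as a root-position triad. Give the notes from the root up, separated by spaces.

Db Fb Ab

The root, Db, is scale degree 4 — the same note in Ab major and Ab minor; only the chord quality changes. Building the minor chord from the parallel minor on Db: Db–Fb–Ab.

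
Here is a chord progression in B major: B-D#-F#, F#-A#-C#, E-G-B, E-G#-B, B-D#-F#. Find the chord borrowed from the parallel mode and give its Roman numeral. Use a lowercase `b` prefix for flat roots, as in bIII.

The diatonic triads in B major are B, C#m, D#m, E, F#, G#m, A#dim. B–D#–F# = B, F#–A#–C# = F# and E–G#–B = E all belong to that set. E–G–B doesn't fit — on degree 4 B major would have E (IV). Em is the degree-4 chord of B minor, so it is the borrowed iv.

iv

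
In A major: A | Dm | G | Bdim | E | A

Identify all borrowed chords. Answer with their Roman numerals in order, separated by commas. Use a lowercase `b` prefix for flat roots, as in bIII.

iv, bVII, ii°

In A major the diatonic chords are A, Bm, C#m, D, E, F#m, G#dim. A and E are both diatonic. Dm (D–F–A) is not: scale degree 4 in A major carries D (IV). In A minor the chord on that degree is Dm, so here it functions as iv, borrowed from the parallel minor. G (G–B–D) doesn't fit — on degree 7 A major would have G#dim (vii°). G is the degree-7 chord of A minor, so it is the borrowed bVII. Bdim (B–D–F) is not: scale degree 2 in A major carries Bm (ii). In A minor the chord on that degree is Bdim, so here it functions as ii°, borrowed from the parallel minor.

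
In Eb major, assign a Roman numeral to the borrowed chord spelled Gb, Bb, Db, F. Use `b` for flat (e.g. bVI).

bIIImaj7

The root Gb is the lowered 3rd scale degree — diatonically Eb major has G there. Diatonically Eb major has Gm (iii) on that degree; Gb–Bb–Db–F is instead the major-seventh chord native to Eb minor, so it takes the label bIIImaj7.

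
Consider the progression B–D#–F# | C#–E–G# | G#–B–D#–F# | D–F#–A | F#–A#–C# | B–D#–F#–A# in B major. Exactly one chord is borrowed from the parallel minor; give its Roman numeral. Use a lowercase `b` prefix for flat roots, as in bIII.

bIII

The diatonic triads in B major are B, C#m, D#m, E, F#, G#m, A#dim. Of the given chords, B–D#–F# = B, C#–E–G# = C#m, G#–B–D#–F# = G#m7, F#–A#–C# = F# and B–D#–F#–A# = Bmaj7 are diatonic. But D–F#–A is foreign: the diatonic iii on degree 3 is D#m, whereas D comes from B minor. It is labeled bIII.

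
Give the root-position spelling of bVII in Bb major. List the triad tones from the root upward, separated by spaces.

bVII is built on the lowered scale degree 7. In Bb major degree 7 is A; lowered it becomes Ab. Building the major chord from the parallel minor on Ab: Ab–C–Eb.

Ab C Eb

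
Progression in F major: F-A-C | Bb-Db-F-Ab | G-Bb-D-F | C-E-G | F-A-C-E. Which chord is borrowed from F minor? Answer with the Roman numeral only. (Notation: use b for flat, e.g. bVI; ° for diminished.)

iv7

The diatonic triads in F major are F, Gm, Am, Bb, C, Dm, Edim. F–A–C = F, G–Bb–D–F = Gm7, C–E–G = C and F–A–C–E = Fmaj7 all belong to that set. But Bb–Db–F–Ab is foreign: the diatonic IV on degree 4 is Bb, whereas Bbm7 comes from F minor. It is labeled iv7.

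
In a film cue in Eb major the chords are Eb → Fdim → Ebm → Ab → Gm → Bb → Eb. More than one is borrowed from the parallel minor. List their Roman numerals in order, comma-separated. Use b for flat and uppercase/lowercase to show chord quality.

ii°, i

The diatonic triads in Eb major are Eb, Fm, Gm, Ab, Bb, Cm, Ddim. Eb, Ab, Gm and Bb all belong to that set. Fdim (F–Ab–Cb) doesn't fit — on degree 2 Eb major would have Fm (ii). Fdim is the degree-2 chord of Eb minor, so it is the borrowed ii°. Ebm (Eb–Gb–Bb) doesn't fit — on degree 1 Eb major would have Eb (I). Ebm is the degree-1 chord of Eb minor, so it is the borrowed i.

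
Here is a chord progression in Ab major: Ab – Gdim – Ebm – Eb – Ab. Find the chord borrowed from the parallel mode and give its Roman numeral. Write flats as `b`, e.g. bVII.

v

The diatonic triads in Ab major are Ab, Bbm, Cm, Db, Eb, Fm, Gdim. Ab, Gdim and Eb are all diatonic. Ebm (Eb–Gb–Bb) is not: scale degree 5 in Ab major carries Eb (V). In Ab minor the chord on that degree is Ebm, so here it functions as v, borrowed from the parallel minor.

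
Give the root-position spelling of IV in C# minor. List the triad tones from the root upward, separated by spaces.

F# A# C#

IV is built on scale degree 4, which is F# in both C# minor and its parallel. Building the major chord from the parallel major on F#: F#–A#–C#.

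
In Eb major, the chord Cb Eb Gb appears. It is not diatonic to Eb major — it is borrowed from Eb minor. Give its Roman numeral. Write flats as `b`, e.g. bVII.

bVI

Cb is the lowered form of scale degree 6 in Eb major (the diatonic degree 6 is C). Diatonically Eb major has Cm (vi) on that degree; Cb–Eb–Gb is instead the major chord native to Eb minor, so it takes the label bVI.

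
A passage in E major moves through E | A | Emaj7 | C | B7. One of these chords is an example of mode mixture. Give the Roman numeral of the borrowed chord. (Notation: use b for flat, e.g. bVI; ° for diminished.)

bVI

The diatonic triads in E major are E, F#m, G#m, A, B, C#m, D#dim. E, A, Emaj7 and B7 all belong to that set. But C (C–E–G) is foreign: the diatonic vi on degree 6 is C#m, whereas C comes from E minor. It is labeled bVI.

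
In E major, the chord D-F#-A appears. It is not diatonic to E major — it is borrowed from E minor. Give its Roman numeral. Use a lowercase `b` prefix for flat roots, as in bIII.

bVII

The root D is the lowered 7th scale degree — diatonically E major has D# there. D–F#–A is a major chord — the form found in E minor, not the diatonic vii° (D#dim). Borrowed into E major it is written bVII.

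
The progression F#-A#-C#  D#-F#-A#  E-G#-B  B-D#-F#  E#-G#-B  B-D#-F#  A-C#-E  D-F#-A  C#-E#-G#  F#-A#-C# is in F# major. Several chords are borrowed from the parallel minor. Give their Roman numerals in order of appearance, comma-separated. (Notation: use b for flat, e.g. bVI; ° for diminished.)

bVII, bIII, bVI

F# major has the diatonic set F#, G#m, A#m, B, C#, D#m, E#dim. F#–A#–C# = F#, D#–F#–A# = D#m, B–D#–F# = B, E#–G#–B = E#dim and C#–E#–G# = C# all belong to that set. But E–G#–B is foreign: the diatonic vii° on degree 7 is E#dim, whereas E comes from F# minor. It is labeled bVII. A–C#–E doesn't fit — on degree 3 F# major would have A#m (iii). A is the degree-3 chord of F# minor, so it is the borrowed bIII. D–F#–A is not: scale degree 6 in F# major carries D#m (vi). In F# minor the chord on that degree is D, so here it functions as bVI, borrowed from the parallel minor.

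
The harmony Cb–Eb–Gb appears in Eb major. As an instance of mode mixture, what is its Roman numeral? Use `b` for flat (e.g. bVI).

bVI

Cb is the lowered form of scale degree 6 in Eb major (the diatonic degree 6 is C). Cb–Eb–Gb is a major chord — the form found in Eb minor, not the diatonic vi (Cm). Borrowed into Eb major it is written bVI.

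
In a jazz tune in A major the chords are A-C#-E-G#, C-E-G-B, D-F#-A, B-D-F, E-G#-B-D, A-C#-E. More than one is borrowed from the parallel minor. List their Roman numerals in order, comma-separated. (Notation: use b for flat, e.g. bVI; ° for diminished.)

The diatonic triads in A major are A, Bm, C#m, D, E, F#m, G#dim. Of the given chords, A–C#–E–G# = Amaj7, D–F#–A = D, E–G#–B–D = E7 and A–C#–E = A are diatonic. But C–E–G–B is foreign: the diatonic iii on degree 3 is C#m, whereas Cmaj7 comes from A minor. It is labeled bIIImaj7. B–D–F is not: scale degree 2 in A major carries Bm (ii). In A minor the chord on that degree is Bdim, so here it functions as ii°, borrowed from the parallel minor.

bIIImaj7, ii°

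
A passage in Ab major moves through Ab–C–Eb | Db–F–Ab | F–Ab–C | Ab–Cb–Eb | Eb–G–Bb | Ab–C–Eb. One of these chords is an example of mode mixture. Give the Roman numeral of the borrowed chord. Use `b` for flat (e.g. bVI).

i

In Ab major the diatonic chords are Ab, Bbm, Cm, Db, Eb, Fm, Gdim. Ab–C–Eb = Ab, Db–F–Ab = Db, F–Ab–C = Fm and Eb–G–Bb = Eb are all diatonic. Ab–Cb–Eb doesn't fit — on degree 1 Ab major would have Ab (I). Abm is the degree-1 chord of Ab minor, so it is the borrowed i.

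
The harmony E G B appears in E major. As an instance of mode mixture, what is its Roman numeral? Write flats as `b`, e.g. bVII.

E is scale degree 1 in E major. Diatonically E major has E (I) on that degree; E–G–B is instead the minor chord native to E minor, so it takes the label i.

i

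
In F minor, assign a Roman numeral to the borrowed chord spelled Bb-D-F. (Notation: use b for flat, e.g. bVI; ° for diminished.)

The root Bb is the diatonic 4th degree of F minor; the borrowing shows in the chord quality. Bb–D–F is a major chord — the form found in F major, not the diatonic iv (Bbm). Borrowed into F minor it is written IV.

IV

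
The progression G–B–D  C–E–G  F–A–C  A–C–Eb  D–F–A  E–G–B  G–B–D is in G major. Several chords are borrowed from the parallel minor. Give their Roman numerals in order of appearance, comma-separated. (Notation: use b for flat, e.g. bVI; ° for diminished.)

bVII, ii°, v

G major has the diatonic set G, Am, Bm, C, D, Em, F#dim. G–B–D = G, C–E–G = C and E–G–B = Em are all diatonic. But F–A–C is foreign: the diatonic vii° on degree 7 is F#dim, whereas F comes from G minor. It is labeled bVII. But A–C–Eb is foreign: the diatonic ii on degree 2 is Am, whereas Adim comes from G minor. It is labeled ii°. D–F–A doesn't fit — on degree 5 G major would have D (V). Dm is the degree-5 chord of G minor, so it is the borrowed v.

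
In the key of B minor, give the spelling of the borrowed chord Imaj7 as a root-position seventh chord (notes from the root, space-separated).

B D# F# A#

The root, B, is scale degree 1 — the same note in B minor and B major; only the chord quality changes. In B major the chord on B is B–D#–F#–A#.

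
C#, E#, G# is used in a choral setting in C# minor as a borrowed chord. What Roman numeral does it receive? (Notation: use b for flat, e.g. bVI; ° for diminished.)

I

The root C# is the diatonic 1st degree of C# minor; the borrowing shows in the chord quality. C#–E#–G# is a major chord — the form found in C# major, not the diatonic i (C#m). Borrowed into C# minor it is written I.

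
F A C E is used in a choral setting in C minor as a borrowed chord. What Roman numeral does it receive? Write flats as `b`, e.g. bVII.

IVmaj7

The root F is the diatonic 4th degree of C minor; the borrowing shows in the chord quality. F–A–C–E is a major-seventh chord — the form found in C major, not the diatonic iv (Fm). Borrowed into C minor it is written IVmaj7.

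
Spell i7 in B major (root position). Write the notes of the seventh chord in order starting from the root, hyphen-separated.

B-D-F#-A

i7 is built on scale degree 1, which is B in both B major and its parallel. Stacking thirds in B minor on B gives B–D–F#–A.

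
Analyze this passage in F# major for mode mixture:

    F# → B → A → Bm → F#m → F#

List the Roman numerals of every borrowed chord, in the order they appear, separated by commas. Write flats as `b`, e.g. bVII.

The diatonic triads in F# major are F#, G#m, A#m, B, C#, D#m, E#dim. F# and B both belong to that set. A (A–C#–E) is not: scale degree 3 in F# major carries A#m (iii). In F# minor the chord on that degree is A, so here it functions as bIII, borrowed from the parallel minor. Bm (B–D–F#) is not: scale degree 4 in F# major carries B (IV). In F# minor the chord on that degree is Bm, so here it functions as iv, borrowed from the parallel minor. But F#m (F#–A–C#) is foreign: the diatonic I on degree 1 is F#, whereas F#m comes from F# minor. It is labeled i.

bIII, iv, i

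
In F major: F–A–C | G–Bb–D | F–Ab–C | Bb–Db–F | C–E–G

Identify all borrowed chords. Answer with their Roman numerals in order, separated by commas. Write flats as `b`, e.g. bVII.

The diatonic triads in F major are F, Gm, Am, Bb, C, Dm, Edim. F–A–C = F, G–Bb–D = Gm and C–E–G = C all belong to that set. F–Ab–C doesn't fit — on degree 1 F major would have F (I). Fm is the degree-1 chord of F minor, so it is the borrowed i. Bb–Db–F doesn't fit — on degree 4 F major would have Bb (IV). Bbm is the degree-4 chord of F minor, so it is the borrowed iv.

i, iv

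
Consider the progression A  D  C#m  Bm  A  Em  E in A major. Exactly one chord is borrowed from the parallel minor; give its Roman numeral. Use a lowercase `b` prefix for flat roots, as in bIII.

The diatonic triads in A major are A, Bm, C#m, D, E, F#m, G#dim. A, D, C#m, Bm and E are all diatonic. Em (E–G–B) doesn't fit — on degree 5 A major would have E (V). Em is the degree-5 chord of A minor, so it is the borrowed v.

v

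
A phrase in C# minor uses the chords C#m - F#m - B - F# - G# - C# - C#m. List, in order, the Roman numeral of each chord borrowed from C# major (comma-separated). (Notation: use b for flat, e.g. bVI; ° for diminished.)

IV, I

The diatonic triads in C# minor (with V from harmonic minor) are C#m, D#dim, E, F#m, G#, A, B. C#m, F#m, B and G# are all diatonic. F# (F#–A#–C#) doesn't fit — on degree 4 C# minor would have F#m (iv). F# is the degree-4 chord of C# major, so it is the borrowed IV. But C# (C#–E#–G#) is foreign: the diatonic i on degree 1 is C#m, whereas C# comes from C# major. It is labeled I.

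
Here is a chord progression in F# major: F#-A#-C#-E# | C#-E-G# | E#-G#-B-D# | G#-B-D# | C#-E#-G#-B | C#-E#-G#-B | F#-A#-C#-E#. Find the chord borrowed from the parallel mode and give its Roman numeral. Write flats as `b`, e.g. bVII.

The diatonic triads in F# major are F#, G#m, A#m, B, C#, D#m, E#dim. F#–A#–C#–E# = F#maj7, E#–G#–B–D# = E#m7b5, G#–B–D# = G#m and C#–E#–G#–B = C#7 all belong to that set. C#–E–G# is not: scale degree 5 in F# major carries C# (V). In F# minor the chord on that degree is C#m, so here it functions as v, borrowed from the parallel minor.

v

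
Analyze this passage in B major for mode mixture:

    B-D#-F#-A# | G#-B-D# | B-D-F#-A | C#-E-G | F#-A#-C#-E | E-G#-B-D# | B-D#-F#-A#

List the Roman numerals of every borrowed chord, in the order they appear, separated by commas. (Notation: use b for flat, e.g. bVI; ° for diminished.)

i7, ii°

In B major the diatonic chords are B, C#m, D#m, E, F#, G#m, A#dim. B–D#–F#–A# = Bmaj7, G#–B–D# = G#m, F#–A#–C#–E = F#7 and E–G#–B–D# = Emaj7 are all diatonic. B–D–F#–A is not: scale degree 1 in B major carries B (I). In B minor the chord on that degree is Bm7, so here it functions as i7, borrowed from the parallel minor. But C#–E–G is foreign: the diatonic ii on degree 2 is C#m, whereas C#dim comes from B minor. It is labeled ii°.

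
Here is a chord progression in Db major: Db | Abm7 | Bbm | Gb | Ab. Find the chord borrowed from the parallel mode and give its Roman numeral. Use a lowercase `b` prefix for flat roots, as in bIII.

v7

In Db major the diatonic chords are Db, Ebm, Fm, Gb, Ab, Bbm, Cdim. Db, Bbm, Gb and Ab are all diatonic. Abm7 (Ab–Cb–Eb–Gb) is not: scale degree 5 in Db major carries Ab (V). In Db minor the chord on that degree is Abm7, so here it functions as v7, borrowed from the parallel minor.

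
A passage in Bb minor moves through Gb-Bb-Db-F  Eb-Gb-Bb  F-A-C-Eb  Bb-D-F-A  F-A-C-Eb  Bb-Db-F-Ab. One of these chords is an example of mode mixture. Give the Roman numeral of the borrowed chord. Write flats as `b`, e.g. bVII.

Imaj7

Bb minor has the diatonic set Bbm, Cdim, Db, Ebm, F, Gb, Ab (with V from harmonic minor). Gb–Bb–Db–F = Gbmaj7, Eb–Gb–Bb = Ebm, F–A–C–Eb = F7 and Bb–Db–F–Ab = Bbm7 are all diatonic. Bb–D–F–A doesn't fit — on degree 1 Bb minor would have Bbm (i). Bbmaj7 is the degree-1 chord of Bb major, so it is the borrowed Imaj7.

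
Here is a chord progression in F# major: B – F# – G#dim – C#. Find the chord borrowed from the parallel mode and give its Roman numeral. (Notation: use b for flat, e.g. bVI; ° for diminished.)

The diatonic triads in F# major are F#, G#m, A#m, B, C#, D#m, E#dim. B, F# and C# all belong to that set. G#dim (G#–B–D) doesn't fit — on degree 2 F# major would have G#m (ii). G#dim is the degree-2 chord of F# minor, so it is the borrowed ii°.

ii°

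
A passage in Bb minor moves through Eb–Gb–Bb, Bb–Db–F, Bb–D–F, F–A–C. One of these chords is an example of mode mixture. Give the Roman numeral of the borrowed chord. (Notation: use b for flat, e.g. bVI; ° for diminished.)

I

The diatonic triads in Bb minor (with V from harmonic minor) are Bbm, Cdim, Db, Ebm, F, Gb, Ab. Eb–Gb–Bb = Ebm, Bb–Db–F = Bbm and F–A–C = F all belong to that set. Bb–D–F doesn't fit — on degree 1 Bb minor would have Bbm (i). Bb is the degree-1 chord of Bb major, so it is the borrowed I.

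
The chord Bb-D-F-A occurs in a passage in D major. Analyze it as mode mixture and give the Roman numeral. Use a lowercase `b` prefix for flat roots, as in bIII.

bVImaj7

Bb is the lowered form of scale degree 6 in D major (the diatonic degree 6 is B). Diatonically D major has Bm (vi) on that degree; Bb–D–F–A is instead the major-seventh chord native to D minor, so it takes the label bVImaj7.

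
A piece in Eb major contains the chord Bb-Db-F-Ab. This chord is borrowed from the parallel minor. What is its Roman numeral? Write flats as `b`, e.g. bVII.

v7

The root Bb is the diatonic 5th degree of Eb major; the borrowing shows in the chord quality. Diatonically Eb major has Bb (V) on that degree; Bb–Db–F–Ab is instead the minor-seventh chord native to Eb minor, so it takes the label v7.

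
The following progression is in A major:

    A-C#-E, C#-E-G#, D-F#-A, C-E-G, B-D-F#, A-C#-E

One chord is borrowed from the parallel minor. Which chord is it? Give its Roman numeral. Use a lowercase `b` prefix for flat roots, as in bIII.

In A major the diatonic chords are A, Bm, C#m, D, E, F#m, G#dim. A–C#–E = A, C#–E–G# = C#m, D–F#–A = D and B–D–F# = Bm all belong to that set. But C–E–G is foreign: the diatonic iii on degree 3 is C#m, whereas C comes from A minor. It is labeled bIII.

bIII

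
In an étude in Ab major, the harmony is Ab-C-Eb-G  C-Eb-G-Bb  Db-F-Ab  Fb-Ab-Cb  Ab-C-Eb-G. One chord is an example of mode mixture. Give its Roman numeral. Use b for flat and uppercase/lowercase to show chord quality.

bVI

The diatonic triads in Ab major are Ab, Bbm, Cm, Db, Eb, Fm, Gdim. Ab–C–Eb–G = Abmaj7, C–Eb–G–Bb = Cm7 and Db–F–Ab = Db are all diatonic. Fb–Ab–Cb is not: scale degree 6 in Ab major carries Fm (vi). In Ab minor the chord on that degree is Fb, so here it functions as bVI, borrowed from the parallel minor.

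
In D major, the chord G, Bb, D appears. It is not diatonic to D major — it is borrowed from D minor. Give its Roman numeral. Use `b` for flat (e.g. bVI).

G is scale degree 4 in D major. The diatonic chord on degree 4 would be G (IV), but G–Bb–D is the minor chord from D minor. As a borrowed chord it is labeled iv.

iv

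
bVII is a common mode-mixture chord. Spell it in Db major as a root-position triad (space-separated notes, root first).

Scale degree 7 in Db major is C. bVII uses the lowered form, Cb, taken from Db minor. Stacking thirds in Db minor on Cb gives Cb–Eb–Gb.

Cb Eb Gb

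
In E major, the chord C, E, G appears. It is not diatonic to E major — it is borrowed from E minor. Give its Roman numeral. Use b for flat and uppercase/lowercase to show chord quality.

C is the lowered form of scale degree 6 in E major (the diatonic degree 6 is C#). C–E–G is a major chord — the form found in E minor, not the diatonic vi (C#m). Borrowed into E major it is written bVI.

bVI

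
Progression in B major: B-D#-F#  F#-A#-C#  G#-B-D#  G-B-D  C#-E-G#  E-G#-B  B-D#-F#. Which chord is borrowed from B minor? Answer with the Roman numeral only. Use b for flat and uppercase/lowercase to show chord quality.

The diatonic triads in B major are B, C#m, D#m, E, F#, G#m, A#dim. B–D#–F# = B, F#–A#–C# = F#, G#–B–D# = G#m, C#–E–G# = C#m and E–G#–B = E all belong to that set. But G–B–D is foreign: the diatonic vi on degree 6 is G#m, whereas G comes from B minor. It is labeled bVI.

bVI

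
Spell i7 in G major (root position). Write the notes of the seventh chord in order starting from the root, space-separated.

i7 is built on scale degree 1, which is G in both G major and its parallel. Stacking thirds in G minor on G gives G–Bb–D–F.

G Bb D F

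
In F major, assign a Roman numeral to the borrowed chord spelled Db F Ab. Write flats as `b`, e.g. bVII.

The root Db is the lowered 6th scale degree — diatonically F major has D there. The diatonic chord on degree 6 would be Dm (vi), but Db–F–Ab is the major chord from F minor. As a borrowed chord it is labeled bVI.

bVI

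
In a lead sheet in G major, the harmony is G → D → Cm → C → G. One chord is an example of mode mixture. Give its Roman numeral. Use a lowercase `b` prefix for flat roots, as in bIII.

The diatonic triads in G major are G, Am, Bm, C, D, Em, F#dim. G, D and C all belong to that set. Cm (C–Eb–G) doesn't fit — on degree 4 G major would have C (IV). Cm is the degree-4 chord of G minor, so it is the borrowed iv.

iv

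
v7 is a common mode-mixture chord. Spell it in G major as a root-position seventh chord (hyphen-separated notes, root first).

D-F-A-C

v7 is built on scale degree 5, which is D in both G major and its parallel. Building the minor-seventh chord from the parallel minor on D: D–F–A–C.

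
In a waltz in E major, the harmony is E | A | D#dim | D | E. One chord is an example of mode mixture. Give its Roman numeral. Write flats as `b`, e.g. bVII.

bVII

The diatonic triads in E major are E, F#m, G#m, A, B, C#m, D#dim. Of the given chords, E, A and D#dim are diatonic. D (D–F#–A) doesn't fit — on degree 7 E major would have D#dim (vii°). D is the degree-7 chord of E minor, so it is the borrowed bVII.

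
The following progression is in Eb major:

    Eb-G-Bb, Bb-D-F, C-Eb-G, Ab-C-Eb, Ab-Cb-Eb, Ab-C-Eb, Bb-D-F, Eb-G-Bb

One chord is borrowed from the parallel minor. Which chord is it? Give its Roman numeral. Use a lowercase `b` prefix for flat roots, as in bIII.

The diatonic triads in Eb major are Eb, Fm, Gm, Ab, Bb, Cm, Ddim. Eb–G–Bb = Eb, Bb–D–F = Bb, C–Eb–G = Cm and Ab–C–Eb = Ab are all diatonic. But Ab–Cb–Eb is foreign: the diatonic IV on degree 4 is Ab, whereas Abm comes from Eb minor. It is labeled iv.

iv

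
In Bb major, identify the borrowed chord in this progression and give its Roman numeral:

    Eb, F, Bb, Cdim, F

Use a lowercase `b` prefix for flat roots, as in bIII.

ii°

In Bb major the diatonic chords are Bb, Cm, Dm, Eb, F, Gm, Adim. Eb, F and Bb all belong to that set. Cdim (C–Eb–Gb) doesn't fit — on degree 2 Bb major would have Cm (ii). Cdim is the degree-2 chord of Bb minor, so it is the borrowed ii°.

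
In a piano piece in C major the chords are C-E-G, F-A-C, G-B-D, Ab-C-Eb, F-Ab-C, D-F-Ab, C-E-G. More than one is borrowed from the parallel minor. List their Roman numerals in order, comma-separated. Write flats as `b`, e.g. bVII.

bVI, iv, ii°

In C major the diatonic chords are C, Dm, Em, F, G, Am, Bdim. C–E–G = C, F–A–C = F and G–B–D = G all belong to that set. Ab–C–Eb is not: scale degree 6 in C major carries Am (vi). In C minor the chord on that degree is Ab, so here it functions as bVI, borrowed from the parallel minor. F–Ab–C is not: scale degree 4 in C major carries F (IV). In C minor the chord on that degree is Fm, so here it functions as iv, borrowed from the parallel minor. But D–F–Ab is foreign: the diatonic ii on degree 2 is Dm, whereas Ddim comes from C minor. It is labeled ii°.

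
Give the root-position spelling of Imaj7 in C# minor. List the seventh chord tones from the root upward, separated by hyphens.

C#-E#-G#-B#

The root, C#, is scale degree 1 — the same note in C# minor and C# major; only the chord quality changes. Stacking thirds in C# major on C# gives C#–E#–G#–B#.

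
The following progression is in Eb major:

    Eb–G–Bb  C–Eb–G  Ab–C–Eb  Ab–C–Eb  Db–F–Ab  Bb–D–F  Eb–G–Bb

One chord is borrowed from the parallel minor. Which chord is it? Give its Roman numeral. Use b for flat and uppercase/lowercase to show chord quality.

In Eb major the diatonic chords are Eb, Fm, Gm, Ab, Bb, Cm, Ddim. Eb–G–Bb = Eb, C–Eb–G = Cm, Ab–C–Eb = Ab and Bb–D–F = Bb are all diatonic. Db–F–Ab is not: scale degree 7 in Eb major carries Ddim (vii°). In Eb minor the chord on that degree is Db, so here it functions as bVII, borrowed from the parallel minor.

bVII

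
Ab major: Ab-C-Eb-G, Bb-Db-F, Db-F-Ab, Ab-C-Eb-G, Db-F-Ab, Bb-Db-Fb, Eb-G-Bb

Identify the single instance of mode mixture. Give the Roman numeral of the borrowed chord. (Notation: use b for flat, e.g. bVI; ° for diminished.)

In Ab major the diatonic chords are Ab, Bbm, Cm, Db, Eb, Fm, Gdim. Ab–C–Eb–G = Abmaj7, Bb–Db–F = Bbm, Db–F–Ab = Db and Eb–G–Bb = Eb all belong to that set. Bb–Db–Fb is not: scale degree 2 in Ab major carries Bbm (ii). In Ab minor the chord on that degree is Bbdim, so here it functions as ii°, borrowed from the parallel minor.

ii°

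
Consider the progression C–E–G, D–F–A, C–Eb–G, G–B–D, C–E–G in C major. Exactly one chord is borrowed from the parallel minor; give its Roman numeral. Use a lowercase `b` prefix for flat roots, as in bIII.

The diatonic triads in C major are C, Dm, Em, F, G, Am, Bdim. C–E–G = C, D–F–A = Dm and G–B–D = G all belong to that set. C–Eb–G is not: scale degree 1 in C major carries C (I). In C minor the chord on that degree is Cm, so here it functions as i, borrowed from the parallel minor.

i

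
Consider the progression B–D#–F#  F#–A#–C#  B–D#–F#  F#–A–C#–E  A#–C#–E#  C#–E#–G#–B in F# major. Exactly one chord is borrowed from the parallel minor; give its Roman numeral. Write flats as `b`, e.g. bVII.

i7

In F# major the diatonic chords are F#, G#m, A#m, B, C#, D#m, E#dim. B–D#–F# = B, F#–A#–C# = F#, A#–C#–E# = A#m and C#–E#–G#–B = C#7 all belong to that set. F#–A–C#–E is not: scale degree 1 in F# major carries F# (I). In F# minor the chord on that degree is F#m7, so here it functions as i7, borrowed from the parallel minor.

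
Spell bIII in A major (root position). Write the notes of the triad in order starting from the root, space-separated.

The root of bIII is the lowered 3rd degree: C# becomes C. Building the major chord from the parallel minor on C: C–E–G.

C E G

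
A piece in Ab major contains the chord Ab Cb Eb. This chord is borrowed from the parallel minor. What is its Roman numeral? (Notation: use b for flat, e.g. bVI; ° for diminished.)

i

Ab is scale degree 1 in Ab major. Ab–Cb–Eb is a minor chord — the form found in Ab minor, not the diatonic I (Ab). Borrowed into Ab major it is written i.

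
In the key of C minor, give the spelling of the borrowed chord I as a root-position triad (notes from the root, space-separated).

C E G

The root, C, is scale degree 1 — the same note in C minor and C major; only the chord quality changes. In C major the chord on C is C–E–G.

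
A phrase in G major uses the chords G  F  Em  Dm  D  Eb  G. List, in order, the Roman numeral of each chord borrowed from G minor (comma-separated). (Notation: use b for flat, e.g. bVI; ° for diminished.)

In G major the diatonic chords are G, Am, Bm, C, D, Em, F#dim. G, Em and D are all diatonic. F (F–A–C) is not: scale degree 7 in G major carries F#dim (vii°). In G minor the chord on that degree is F, so here it functions as bVII, borrowed from the parallel minor. Dm (D–F–A) doesn't fit — on degree 5 G major would have D (V). Dm is the degree-5 chord of G minor, so it is the borrowed v. But Eb (Eb–G–Bb) is foreign: the diatonic vi on degree 6 is Em, whereas Eb comes from G minor. It is labeled bVI.

bVII, v, bVI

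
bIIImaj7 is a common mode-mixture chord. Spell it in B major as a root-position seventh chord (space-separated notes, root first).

D F# A C#

bIIImaj7 is built on the lowered scale degree 3. In B major degree 3 is D#; lowered it becomes D. In B minor the chord on D is D–F#–A–C#.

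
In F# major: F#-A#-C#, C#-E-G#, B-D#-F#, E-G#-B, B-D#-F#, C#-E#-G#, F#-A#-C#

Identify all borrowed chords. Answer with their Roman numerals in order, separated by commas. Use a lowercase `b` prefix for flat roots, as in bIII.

v, bVII

F# major has the diatonic set F#, G#m, A#m, B, C#, D#m, E#dim. F#–A#–C# = F#, B–D#–F# = B and C#–E#–G# = C# all belong to that set. C#–E–G# is not: scale degree 5 in F# major carries C# (V). In F# minor the chord on that degree is C#m, so here it functions as v, borrowed from the parallel minor. But E–G#–B is foreign: the diatonic vii° on degree 7 is E#dim, whereas E comes from F# minor. It is labeled bVII.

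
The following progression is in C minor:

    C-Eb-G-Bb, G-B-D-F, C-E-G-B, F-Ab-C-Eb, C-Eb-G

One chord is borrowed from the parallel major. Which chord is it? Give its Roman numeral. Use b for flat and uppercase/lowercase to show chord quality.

The diatonic triads in C minor (with V from harmonic minor) are Cm, Ddim, Eb, Fm, G, Ab, Bb. C–Eb–G–Bb = Cm7, G–B–D–F = G7, F–Ab–C–Eb = Fm7 and C–Eb–G = Cm are all diatonic. C–E–G–B doesn't fit — on degree 1 C minor would have Cm (i). Cmaj7 is the degree-1 chord of C major, so it is the borrowed Imaj7.

Imaj7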